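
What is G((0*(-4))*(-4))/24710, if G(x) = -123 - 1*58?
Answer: -181/24710 ≈ -0.0073250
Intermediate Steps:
G(x) = -181 (G(x) = -123 - 58 = -181)
G((0*(-4))*(-4))/24710 = -181/24710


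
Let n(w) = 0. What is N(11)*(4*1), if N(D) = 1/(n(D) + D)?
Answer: 4/11 ≈ 0.36364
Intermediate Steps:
N(D) = 1/D (N(D) = 1/(0 + D) = 1/D)
N(11)*(4*1) = (4*1)/11 = (1/11)*4 = 4/11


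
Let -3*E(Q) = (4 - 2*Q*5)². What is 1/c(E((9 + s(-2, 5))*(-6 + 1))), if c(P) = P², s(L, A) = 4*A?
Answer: 9/4469486461456 ≈ 2.0137e-12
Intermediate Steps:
E(Q) = -(4 - 10*Q)²/3 (E(Q) = -(4 - 2*Q*5)²/3 = -(4 - 10*Q)²/3)
1/c(E((9 + s(-2, 5))*(-6 + 1))) = 1/((-4*(-2 + 5*((9 + 4*5)*(-6 + 1)))²/3)²) = 1/((-4*(-2 + 5*((9 + 20)*(-5)))²/3)²) = 1/((-4*(-2 + 5*(29*(-5)))²/3)²) = 1/((-4*(-2 + 5*(-145))²/3)²) = 1/((-4*(-2 - 725)²/3)²) = 1/((-4/3*(-727)²)²) = 1/((-4/3*528529)²) = 1/((-2114116/3)²) = 1/(4469486461456/9) = 9/4469486461456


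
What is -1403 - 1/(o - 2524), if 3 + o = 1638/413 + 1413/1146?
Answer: -79741375109/56836349 ≈ -1403.0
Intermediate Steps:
o = 49563/22538 (o = -3 + (1638/413 + 1413/1146) = -3 + (1638*(1/413) + 1413*(1/1146)) = -3 + (234/59 + 471/382) = -3 + 117177/22538 = 49563/22538 ≈ 2.1991)
-1403 - 1/(o - 2524) = -1403 - 1/(49563/22538 - 2524) = -1403 - 1/(-56836349/22538) = -1403 - 1*(-22538/56836349) = -1403 + 22538/56836349 = -79741375109/56836349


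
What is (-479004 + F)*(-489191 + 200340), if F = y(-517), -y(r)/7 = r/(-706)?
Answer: 97683759140993/706 ≈ 1.3836e+11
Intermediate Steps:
y(r) = 7*r/706 (y(r) = -7*r/(-706) = -7*r*(-1)/706 = -(-7)*r/706 = 7*r/706)
F = -3619/706 (F = (7/706)*(-517) = -3619/706 ≈ -5.1261)
(-479004 + F)*(-489191 + 200340) = (-479004 - 3619/706)*(-489191 + 200340) = -338180443/706*(-288851) = 97683759140993/706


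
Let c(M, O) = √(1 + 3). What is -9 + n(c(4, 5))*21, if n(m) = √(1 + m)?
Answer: -9 + 21*√3 ≈ 27.373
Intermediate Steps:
c(M, O) = 2 (c(M, O) = √4 = 2)
-9 + n(c(4, 5))*21 = -9 + √(1 + 2)*21 = -9 + √3*21 = -9 + 21*√3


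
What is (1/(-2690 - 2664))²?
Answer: 1/28665316 ≈ 3.4885e-8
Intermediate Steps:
(1/(-2690 - 2664))² = (1/(-5354))² = (-1/5354)² = 1/28665316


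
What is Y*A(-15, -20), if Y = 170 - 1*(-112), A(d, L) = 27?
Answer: 7614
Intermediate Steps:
Y = 282 (Y = 170 + 112 = 282)
Y*A(-15, -20) = 282*27 = 7614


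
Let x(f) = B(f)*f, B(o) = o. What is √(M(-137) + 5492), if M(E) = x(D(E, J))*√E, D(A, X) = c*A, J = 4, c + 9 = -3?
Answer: 2*√(1373 + 675684*I*√137) ≈ 3977.4 + 3976.8*I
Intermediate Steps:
c = -12 (c = -9 - 3 = -12)
D(A, X) = -12*A
x(f) = f² (x(f) = f*f = f²)
M(E) = 144*E^(5/2) (M(E) = (-12*E)²*√E = (144*E²)*√E = 144*E^(5/2))
√(M(-137) + 5492) = √(144*(-137)^(5/2) + 5492) = √(144*(18769*I*√137) + 5492) = √(2702736*I*√137 + 5492) = √(5492 + 2702736*I*√137)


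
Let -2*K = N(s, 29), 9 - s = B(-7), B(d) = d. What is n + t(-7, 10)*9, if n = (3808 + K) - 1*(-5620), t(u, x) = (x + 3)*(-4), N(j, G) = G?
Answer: 17891/2 ≈ 8945.5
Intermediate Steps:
s = 16 (s = 9 - 1*(-7) = 9 + 7 = 16)
K = -29/2 (K = -½*29 = -29/2 ≈ -14.500)
t(u, x) = -12 - 4*x (t(u, x) = (3 + x)*(-4) = -12 - 4*x)
n = 18827/2 (n = (3808 - 29/2) - 1*(-5620) = 7587/2 + 5620 = 18827/2 ≈ 9413.5)
n + t(-7, 10)*9 = 18827/2 + (-12 - 4*10)*9 = 18827/2 + (-12 - 40)*9 = 18827/2 - 52*9 = 18827/2 - 468 = 17891/2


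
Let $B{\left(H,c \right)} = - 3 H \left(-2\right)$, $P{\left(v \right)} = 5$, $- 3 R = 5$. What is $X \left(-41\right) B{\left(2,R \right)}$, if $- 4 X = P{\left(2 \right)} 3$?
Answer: $1845$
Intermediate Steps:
$R = - \frac{5}{3}$ ($R = \left(- \frac{1}{3}\right) 5 = - \frac{5}{3} \approx -1.6667$)
$B{\left(H,c \right)} = 6 H$
$X = - \frac{15}{4}$ ($X = - \frac{5 \cdot 3}{4} = \left(- \frac{1}{4}\right) 15 = - \frac{15}{4} \approx -3.75$)
$X \left(-41\right) B{\left(2,R \right)} = \left(- \frac{15}{4}\right) \left(-41\right) 6 \cdot 2 = \frac{615}{4} \cdot 12 = 1845$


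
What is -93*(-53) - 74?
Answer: 4855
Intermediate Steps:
-93*(-53) - 74 = 4929 - 74 = 4855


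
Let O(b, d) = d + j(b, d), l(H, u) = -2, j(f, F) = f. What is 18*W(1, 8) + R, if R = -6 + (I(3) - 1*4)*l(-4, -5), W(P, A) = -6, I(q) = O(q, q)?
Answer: -118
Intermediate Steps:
O(b, d) = b + d (O(b, d) = d + b = b + d)
I(q) = 2*q (I(q) = q + q = 2*q)
R = -10 (R = -6 + (2*3 - 1*4)*(-2) = -6 + (6 - 4)*(-2) = -6 + 2*(-2) = -6 - 4 = -10)
18*W(1, 8) + R = 18*(-6) - 10 = -108 - 10 = -118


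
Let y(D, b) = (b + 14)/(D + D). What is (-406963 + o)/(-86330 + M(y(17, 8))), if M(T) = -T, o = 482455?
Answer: -142596/163069 ≈ -0.87445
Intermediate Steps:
y(D, b) = (14 + b)/(2*D) (y(D, b) = (14 + b)/((2*D)) = (14 + b)*(1/(2*D)) = (14 + b)/(2*D))
(-406963 + o)/(-86330 + M(y(17, 8))) = (-406963 + 482455)/(-86330 - (14 + 8)/(2*17)) = 75492/(-86330 - 22/(2*17)) = 75492/(-86330 - 1*11/17) = 75492/(-86330 - 11/17) = 75492/(-1467621/17) = 75492*(-17/1467621) = -142596/163069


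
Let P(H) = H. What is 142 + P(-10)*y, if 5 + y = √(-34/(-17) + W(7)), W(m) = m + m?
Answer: 152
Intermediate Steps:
W(m) = 2*m
y = -1 (y = -5 + √(-34/(-17) + 2*7) = -5 + √(-34*(-1/17) + 14) = -5 + √(2 + 14) = -5 + √16 = -5 + 4 = -1)
142 + P(-10)*y = 142 - 10*(-1) = 142 + 10 = 152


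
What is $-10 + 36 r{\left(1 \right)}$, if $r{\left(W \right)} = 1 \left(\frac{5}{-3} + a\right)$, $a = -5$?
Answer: $-250$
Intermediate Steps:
$r{\left(W \right)} = - \frac{20}{3}$ ($r{\left(W \right)} = 1 \left(\frac{5}{-3} - 5\right) = 1 \left(5 \left(- \frac{1}{3}\right) - 5\right) = 1 \left(- \frac{5}{3} - 5\right) = 1 \left(- \frac{20}{3}\right) = - \frac{20}{3}$)
$-10 + 36 r{\left(1 \right)} = -10 + 36 \left(- \frac{20}{3}\right) = -10 - 240 = -250$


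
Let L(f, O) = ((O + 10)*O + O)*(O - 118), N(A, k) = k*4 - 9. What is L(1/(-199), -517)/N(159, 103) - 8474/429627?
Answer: -71368467773312/173139681 ≈ -4.1220e+5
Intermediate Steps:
N(A, k) = -9 + 4*k (N(A, k) = 4*k - 9 = -9 + 4*k)
L(f, O) = (-118 + O)*(O + O*(10 + O)) (L(f, O) = ((10 + O)*O + O)*(-118 + O) = (O*(10 + O) + O)*(-118 + O) = (O + O*(10 + O))*(-118 + O) = (-118 + O)*(O + O*(10 + O)))
L(1/(-199), -517)/N(159, 103) - 8474/429627 = (-517*(-1298 + (-517)² - 107*(-517)))/(-9 + 4*103) - 8474/429627 = (-517*(-1298 + 267289 + 55319))/(-9 + 412) - 8474*1/429627 = -517*321310/403 - 8474/429627 = -166117270*1/403 - 8474/429627 = -166117270/403 - 8474/429627 = -71368467773312/173139681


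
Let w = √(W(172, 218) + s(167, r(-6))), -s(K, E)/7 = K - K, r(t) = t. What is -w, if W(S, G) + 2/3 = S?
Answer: -√1542/3 ≈ -13.089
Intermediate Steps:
W(S, G) = -⅔ + S
s(K, E) = 0 (s(K, E) = -7*(K - K) = -7*0 = 0)
w = √1542/3 (w = √((-⅔ + 172) + 0) = √(514/3 + 0) = √(514/3) = √1542/3 ≈ 13.089)
-w = -√1542/3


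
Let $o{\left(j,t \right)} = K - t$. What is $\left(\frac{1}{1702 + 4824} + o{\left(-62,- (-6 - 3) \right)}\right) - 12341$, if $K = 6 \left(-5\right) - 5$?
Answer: $- \frac{80824509}{6526} \approx -12385.0$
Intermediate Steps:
$K = -35$ ($K = -30 - 5 = -35$)
$o{\left(j,t \right)} = -35 - t$
$\left(\frac{1}{1702 + 4824} + o{\left(-62,- (-6 - 3) \right)}\right) - 12341 = \left(\frac{1}{1702 + 4824} - \left(35 - \left(-6 - 3\right)\right)\right) - 12341 = \left(\frac{1}{6526} - \left(35 - -9\right)\right) - 12341 = \left(\frac{1}{6526} - 44\right) - 12341 = - \frac{287143}{6526} - 12341 = - \frac{80824509}{6526}$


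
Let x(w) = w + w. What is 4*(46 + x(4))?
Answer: 216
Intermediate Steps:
x(w) = 2*w
4*(46 + x(4)) = 4*(46 + 2*4) = 4*(46 + 8) = 4*54 = 216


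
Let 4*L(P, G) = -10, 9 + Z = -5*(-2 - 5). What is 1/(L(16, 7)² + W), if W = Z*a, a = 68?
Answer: 4/7097 ≈ 0.00056362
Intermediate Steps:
Z = 26 (Z = -9 - 5*(-2 - 5) = -9 - 5*(-7) = -9 + 35 = 26)
L(P, G) = -5/2 (L(P, G) = (¼)*(-10) = -5/2)
W = 1768 (W = 26*68 = 1768)
1/(L(16, 7)² + W) = 1/((-5/2)² + 1768) = 1/(25/4 + 1768) = 1/(7097/4) = 4/7097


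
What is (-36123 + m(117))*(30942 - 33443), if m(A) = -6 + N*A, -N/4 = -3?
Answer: 86847225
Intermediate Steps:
N = 12 (N = -4*(-3) = 12)
m(A) = -6 + 12*A
(-36123 + m(117))*(30942 - 33443) = (-36123 + (-6 + 12*117))*(30942 - 33443) = (-36123 + (-6 + 1404))*(-2501) = (-36123 + 1398)*(-2501) = -34725*(-2501) = 86847225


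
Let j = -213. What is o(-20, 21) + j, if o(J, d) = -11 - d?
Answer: -245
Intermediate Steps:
o(-20, 21) + j = (-11 - 1*21) - 213 = (-11 - 21) - 213 = -32 - 213 = -245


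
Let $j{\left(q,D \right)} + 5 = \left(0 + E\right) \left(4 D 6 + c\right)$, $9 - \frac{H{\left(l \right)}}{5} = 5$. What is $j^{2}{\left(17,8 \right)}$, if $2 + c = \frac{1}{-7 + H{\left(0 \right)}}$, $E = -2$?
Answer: $\frac{25070049}{169} \approx 1.4834 \cdot 10^{5}$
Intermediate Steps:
$H{\left(l \right)} = 20$ ($H{\left(l \right)} = 45 - 25 = 20$)
$c = - \frac{25}{13}$ ($c = -2 + \frac{1}{-7 + 20} = -2 + \frac{1}{13} = - \frac{25}{13} \approx -1.9231$)
$j{\left(q,D \right)} = - \frac{15}{13} - 48 D$ ($j{\left(q,D \right)} = -5 + \left(0 - 2\right) \left(4 D 6 - \frac{25}{13}\right) = -5 - 2 \left(24 D - \frac{25}{13}\right) = -5 - 2 \left(- \frac{25}{13} + 24 D\right) = -5 - \left(- \frac{50}{13} + 48 D\right) = - \frac{15}{13} - 48 D$)
$j^{2}{\left(17,8 \right)} = \left(- \frac{15}{13} - 384\right)^{2} = \left(- \frac{5007}{13}\right)^{2} = \frac{25070049}{169}$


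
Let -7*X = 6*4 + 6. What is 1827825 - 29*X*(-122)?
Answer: 12688635/7 ≈ 1.8127e+6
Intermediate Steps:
X = -30/7 (X = -(6*4 + 6)/7 = -(24 + 6)/7 = -⅐*30 = -30/7 ≈ -4.2857)
1827825 - 29*X*(-122) = 1827825 - 29*(-30/7)*(-122) = 1827825 - (-870)*(-122)/7 = 1827825 - 1*106140/7 = 1827825 - 106140/7 = 12688635/7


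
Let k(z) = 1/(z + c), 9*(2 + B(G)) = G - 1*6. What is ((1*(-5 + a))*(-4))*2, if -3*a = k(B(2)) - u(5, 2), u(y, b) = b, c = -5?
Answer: 6896/201 ≈ 34.308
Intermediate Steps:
B(G) = -8/3 + G/9 (B(G) = -2 + (G - 1*6)/9 = -2 + (G - 6)/9 = -2 + (-6 + G)/9 = -2 + (-⅔ + G/9) = -8/3 + G/9)
k(z) = 1/(-5 + z) (k(z) = 1/(z - 5) = 1/(-5 + z))
a = 143/201 (a = -(1/(-5 + (-8/3 + (⅑)*2)) - 1*2)/3 = -(1/(-5 + (-8/3 + 2/9)) - 2)/3 = -(1/(-5 - 22/9) - 2)/3 = -(1/(-67/9) - 2)/3 = -(-9/67 - 2)/3 = -⅓*(-143/67) = 143/201 ≈ 0.71144)
((1*(-5 + a))*(-4))*2 = ((1*(-5 + 143/201))*(-4))*2 = ((1*(-862/201))*(-4))*2 = -862/201*(-4)*2 = (3448/201)*2 = 6896/201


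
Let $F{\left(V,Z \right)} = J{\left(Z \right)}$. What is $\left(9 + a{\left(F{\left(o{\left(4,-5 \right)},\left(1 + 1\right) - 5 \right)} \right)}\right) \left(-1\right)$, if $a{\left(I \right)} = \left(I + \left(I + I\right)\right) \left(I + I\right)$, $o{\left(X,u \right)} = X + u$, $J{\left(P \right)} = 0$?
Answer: $-9$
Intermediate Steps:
$F{\left(V,Z \right)} = 0$
$a{\left(I \right)} = 6 I^{2}$ ($a{\left(I \right)} = \left(I + 2 I\right) 2 I = 3 I 2 I = 6 I^{2}$)
$\left(9 + a{\left(F{\left(o{\left(4,-5 \right)},\left(1 + 1\right) - 5 \right)} \right)}\right) \left(-1\right) = \left(9 + 6 \cdot 0^{2}\right) \left(-1\right) = \left(9 + 6 \cdot 0\right) \left(-1\right) = \left(9 + 0\right) \left(-1\right) = 9 \left(-1\right) = -9$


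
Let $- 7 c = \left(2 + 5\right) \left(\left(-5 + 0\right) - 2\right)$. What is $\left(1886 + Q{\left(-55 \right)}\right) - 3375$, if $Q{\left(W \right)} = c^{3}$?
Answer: $-1146$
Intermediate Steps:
$c = 7$ ($c = - \frac{\left(2 + 5\right) \left(\left(-5 + 0\right) - 2\right)}{7} = - \frac{7 \left(-5 - 2\right)}{7} = - \frac{7 \left(-7\right)}{7} = \left(- \frac{1}{7}\right) \left(-49\right) = 7$)
$Q{\left(W \right)} = 343$ ($Q{\left(W \right)} = 7^{3} = 343$)
$\left(1886 + Q{\left(-55 \right)}\right) - 3375 = \left(1886 + 343\right) - 3375 = 2229 - 3375 = -1146$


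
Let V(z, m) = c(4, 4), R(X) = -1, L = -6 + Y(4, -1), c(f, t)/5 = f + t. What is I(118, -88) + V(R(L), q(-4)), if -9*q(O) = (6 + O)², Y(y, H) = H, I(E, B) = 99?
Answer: 139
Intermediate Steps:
c(f, t) = 5*f + 5*t (c(f, t) = 5*(f + t) = 5*f + 5*t)
q(O) = -(6 + O)²/9
L = -7 (L = -6 - 1 = -7)
V(z, m) = 40 (V(z, m) = 5*4 + 5*4 = 20 + 20 = 40)
I(118, -88) + V(R(L), q(-4)) = 99 + 40 = 139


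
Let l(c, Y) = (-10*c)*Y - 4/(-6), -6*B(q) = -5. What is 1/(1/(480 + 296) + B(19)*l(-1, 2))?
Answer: 6984/120289 ≈ 0.058060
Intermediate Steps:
B(q) = ⅚ (B(q) = -⅙*(-5) = ⅚)
l(c, Y) = ⅔ - 10*Y*c (l(c, Y) = -10*Y*c - 4*(-⅙) = -10*Y*c + ⅔ = ⅔ - 10*Y*c)
1/(1/(480 + 296) + B(19)*l(-1, 2)) = 1/(1/(480 + 296) + 5*(⅔ - 10*2*(-1))/6) = 1/(1/776 + 5*(⅔ + 20)/6) = 1/(1/776 + (⅚)*(62/3)) = 1/(1/776 + 155/9) = 1/(120289/6984) = 6984/120289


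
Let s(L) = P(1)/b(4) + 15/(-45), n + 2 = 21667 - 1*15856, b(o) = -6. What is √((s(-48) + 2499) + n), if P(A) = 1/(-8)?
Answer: √132923/4 ≈ 91.146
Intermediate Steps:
P(A) = -⅛
n = 5809 (n = -2 + (21667 - 1*15856) = -2 + (21667 - 15856) = -2 + 5811 = 5809)
s(L) = -5/16 (s(L) = -⅛/(-6) + 15/(-45) = -⅛*(-⅙) + 15*(-1/45) = 1/48 - ⅓ = -5/16)
√((s(-48) + 2499) + n) = √((-5/16 + 2499) + 5809) = √(39979/16 + 5809) = √(132923/16) = √132923/4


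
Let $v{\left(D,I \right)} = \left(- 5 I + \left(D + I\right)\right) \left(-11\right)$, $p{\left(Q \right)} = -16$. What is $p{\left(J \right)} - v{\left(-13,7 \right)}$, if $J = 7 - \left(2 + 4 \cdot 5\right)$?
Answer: $-467$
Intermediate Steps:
$J = -15$ ($J = 7 - \left(2 + 20\right) = 7 - 22 = -15$)
$v{\left(D,I \right)} = - 11 D + 44 I$ ($v{\left(D,I \right)} = \left(D - 4 I\right) \left(-11\right) = - 11 D + 44 I$)
$p{\left(J \right)} - v{\left(-13,7 \right)} = -16 - \left(\left(-11\right) \left(-13\right) + 44 \cdot 7\right) = -16 - \left(143 + 308\right) = -16 - 451 = -467$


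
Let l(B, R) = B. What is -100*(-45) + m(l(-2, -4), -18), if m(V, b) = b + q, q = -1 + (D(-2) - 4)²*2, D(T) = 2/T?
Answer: 4531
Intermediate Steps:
q = 49 (q = -1 + (2/(-2) - 4)²*2 = -1 + (2*(-½) - 4)²*2 = -1 + (-1 - 4)²*2 = -1 + (-5)²*2 = -1 + 25*2 = -1 + 50 = 49)
m(V, b) = 49 + b (m(V, b) = b + 49 = 49 + b)
-100*(-45) + m(l(-2, -4), -18) = -100*(-45) + (49 - 18) = 4500 + 31 = 4531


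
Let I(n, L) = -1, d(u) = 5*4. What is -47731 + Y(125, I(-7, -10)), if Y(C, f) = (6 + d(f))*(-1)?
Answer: -47757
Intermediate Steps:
d(u) = 20
Y(C, f) = -26 (Y(C, f) = (6 + 20)*(-1) = 26*(-1) = -26)
-47731 + Y(125, I(-7, -10)) = -47731 - 26 = -47757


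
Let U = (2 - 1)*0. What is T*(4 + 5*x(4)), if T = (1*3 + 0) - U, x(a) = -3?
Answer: -33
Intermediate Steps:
U = 0 (U = 1*0 = 0)
T = 3 (T = (1*3 + 0) - 1*0 = (3 + 0) + 0 = 3 + 0 = 3)
T*(4 + 5*x(4)) = 3*(4 + 5*(-3)) = 3*(4 - 15) = 3*(-11) = -33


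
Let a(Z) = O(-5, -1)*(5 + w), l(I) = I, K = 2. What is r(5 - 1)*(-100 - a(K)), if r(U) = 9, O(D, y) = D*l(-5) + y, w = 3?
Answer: -2628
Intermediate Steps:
O(D, y) = y - 5*D (O(D, y) = D*(-5) + y = -5*D + y = y - 5*D)
a(Z) = 192 (a(Z) = (-1 - 5*(-5))*(5 + 3) = (-1 + 25)*8 = 24*8 = 192)
r(5 - 1)*(-100 - a(K)) = 9*(-100 - 1*192) = 9*(-100 - 192) = 9*(-292) = -2628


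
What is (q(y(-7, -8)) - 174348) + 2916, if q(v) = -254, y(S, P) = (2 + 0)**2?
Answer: -171686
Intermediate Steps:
y(S, P) = 4 (y(S, P) = 2**2 = 4)
(q(y(-7, -8)) - 174348) + 2916 = (-254 - 174348) + 2916 = -174602 + 2916 = -171686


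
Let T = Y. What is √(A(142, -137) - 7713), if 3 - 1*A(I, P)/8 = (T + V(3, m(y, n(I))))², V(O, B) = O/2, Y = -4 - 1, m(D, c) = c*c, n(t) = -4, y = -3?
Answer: I*√7787 ≈ 88.244*I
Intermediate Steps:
m(D, c) = c²
Y = -5
V(O, B) = O/2 (V(O, B) = O*(½) = O/2)
T = -5
A(I, P) = -74 (A(I, P) = 24 - 8*(-5 + (½)*3)² = 24 - 8*(-5 + 3/2)² = 24 - 8*(-7/2)² = 24 - 8*49/4 = 24 - 98 = -74)
√(A(142, -137) - 7713) = √(-74 - 7713) = √(-7787) = I*√7787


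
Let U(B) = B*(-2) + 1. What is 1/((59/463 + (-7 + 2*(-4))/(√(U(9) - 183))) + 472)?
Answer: 269891960/127424040507 - 428738*I*√2/127424040507 ≈ 0.0021181 - 4.7583e-6*I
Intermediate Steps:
U(B) = 1 - 2*B (U(B) = -2*B + 1 = 1 - 2*B)
1/((59/463 + (-7 + 2*(-4))/(√(U(9) - 183))) + 472) = 1/((59/463 + (-7 + 2*(-4))/(√((1 - 2*9) - 183))) + 472) = 1/((59*(1/463) + (-7 - 8)/(√((1 - 18) - 183))) + 472) = 1/((59/463 - 15/√(-17 - 183)) + 472) = 1/((59/463 - 15*(-I*√2/20)) + 472) = 1/((59/463 - (-3)*I*√2/4) + 472) = 1/((59/463 + 3*I*√2/4) + 472) = 1/(218595/463 + 3*I*√2/4)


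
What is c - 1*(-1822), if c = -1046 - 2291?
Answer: -1515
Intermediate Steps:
c = -3337
c - 1*(-1822) = -3337 - 1*(-1822) = -3337 + 1822 = -1515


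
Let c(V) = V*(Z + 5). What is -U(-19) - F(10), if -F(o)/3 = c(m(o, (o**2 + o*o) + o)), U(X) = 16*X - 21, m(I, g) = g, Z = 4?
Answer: 5995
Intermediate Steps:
U(X) = -21 + 16*X
c(V) = 9*V (c(V) = V*(4 + 5) = V*9 = 9*V)
F(o) = -54*o**2 - 27*o (F(o) = -27*((o**2 + o*o) + o) = -27*((o**2 + o**2) + o) = -27*(2*o**2 + o) = -27*(o + 2*o**2) = -3*(9*o + 18*o**2) = -54*o**2 - 27*o)
-U(-19) - F(10) = -(-21 + 16*(-19)) - (-27)*10*(1 + 2*10) = -(-21 - 304) - (-27)*10*(1 + 20) = -1*(-325) - (-27)*10*21 = 325 - 1*(-5670) = 325 + 5670 = 5995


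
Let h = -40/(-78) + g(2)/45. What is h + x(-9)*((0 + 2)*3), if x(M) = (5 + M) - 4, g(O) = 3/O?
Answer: -6169/130 ≈ -47.454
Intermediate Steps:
x(M) = 1 + M
h = 71/130 (h = -40/(-78) + (3/2)/45 = -40*(-1/78) + (3*(1/2))*(1/45) = 20/39 + (3/2)*(1/45) = 20/39 + 1/30 = 71/130 ≈ 0.54615)
h + x(-9)*((0 + 2)*3) = 71/130 + (1 - 9)*((0 + 2)*3) = 71/130 - 16*3 = 71/130 - 8*6 = 71/130 - 48 = -6169/130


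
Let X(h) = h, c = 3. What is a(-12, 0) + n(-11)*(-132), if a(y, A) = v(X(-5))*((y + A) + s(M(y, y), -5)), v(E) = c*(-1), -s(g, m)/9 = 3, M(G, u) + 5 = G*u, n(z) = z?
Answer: 1569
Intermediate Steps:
M(G, u) = -5 + G*u
s(g, m) = -27 (s(g, m) = -9*3 = -27)
v(E) = -3 (v(E) = 3*(-1) = -3)
a(y, A) = 81 - 3*A - 3*y (a(y, A) = -3*((y + A) - 27) = -3*((A + y) - 27) = -3*(-27 + A + y) = 81 - 3*A - 3*y)
a(-12, 0) + n(-11)*(-132) = (81 - 3*0 - 3*(-12)) - 11*(-132) = (81 + 0 + 36) + 1452 = 117 + 1452 = 1569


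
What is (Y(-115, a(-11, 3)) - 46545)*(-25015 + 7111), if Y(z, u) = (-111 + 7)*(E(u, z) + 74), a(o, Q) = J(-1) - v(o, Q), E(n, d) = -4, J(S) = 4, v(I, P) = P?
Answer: 963682800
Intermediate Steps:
a(o, Q) = 4 - Q
Y(z, u) = -7280 (Y(z, u) = (-111 + 7)*(-4 + 74) = -104*70 = -7280)
(Y(-115, a(-11, 3)) - 46545)*(-25015 + 7111) = (-7280 - 46545)*(-25015 + 7111) = -53825*(-17904) = 963682800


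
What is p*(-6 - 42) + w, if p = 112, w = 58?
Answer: -5318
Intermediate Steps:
p*(-6 - 42) + w = 112*(-6 - 42) + 58 = 112*(-48) + 58 = -5376 + 58 = -5318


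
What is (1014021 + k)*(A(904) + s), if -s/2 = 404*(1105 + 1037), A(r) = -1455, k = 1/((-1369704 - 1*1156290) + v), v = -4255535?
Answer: -11911606834011314628/6781529 ≈ -1.7565e+12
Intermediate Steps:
k = -1/6781529 (k = 1/((-1369704 - 1*1156290) - 4255535) = 1/((-1369704 - 1156290) - 4255535) = 1/(-2525994 - 4255535) = 1/(-6781529) = -1/6781529 ≈ -1.4746e-7)
s = -1730736 (s = -808*(1105 + 1037) = -808*2142 = -2*865368 = -1730736)
(1014021 + k)*(A(904) + s) = (1014021 - 1/6781529)*(-1455 - 1730736) = (6876612818108/6781529)*(-1732191) = -11911606834011314628/6781529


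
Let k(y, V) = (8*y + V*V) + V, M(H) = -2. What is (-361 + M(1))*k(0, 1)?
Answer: -726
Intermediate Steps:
k(y, V) = V + V² + 8*y (k(y, V) = (8*y + V²) + V = (V² + 8*y) + V = V + V² + 8*y)
(-361 + M(1))*k(0, 1) = (-361 - 2)*(1 + 1² + 8*0) = -363*(1 + 1 + 0) = -363*2 = -726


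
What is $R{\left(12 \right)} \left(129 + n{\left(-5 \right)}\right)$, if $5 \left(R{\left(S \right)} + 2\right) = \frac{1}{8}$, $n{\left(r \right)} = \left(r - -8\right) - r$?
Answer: $- \frac{10823}{40} \approx -270.58$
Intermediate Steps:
$n{\left(r \right)} = 8$ ($n{\left(r \right)} = \left(r + 8\right) - r = \left(8 + r\right) - r = 8$)
$R{\left(S \right)} = - \frac{79}{40}$ ($R{\left(S \right)} = -2 + \frac{1}{5 \cdot 8} = -2 + \frac{1}{5} \cdot \frac{1}{8} = -2 + \frac{1}{40} = - \frac{79}{40}$)
$R{\left(12 \right)} \left(129 + n{\left(-5 \right)}\right) = - \frac{79 \left(129 + 8\right)}{40} = \left(- \frac{79}{40}\right) 137 = - \frac{10823}{40}$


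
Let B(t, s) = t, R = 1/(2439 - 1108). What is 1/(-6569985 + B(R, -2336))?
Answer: -1331/8744650034 ≈ -1.5221e-7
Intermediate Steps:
R = 1/1331 ≈ 0.00075131
1/(-6569985 + B(R, -2336)) = 1/(-6569985 + 1/1331) = 1/(-8744650034/1331) = -1331/8744650034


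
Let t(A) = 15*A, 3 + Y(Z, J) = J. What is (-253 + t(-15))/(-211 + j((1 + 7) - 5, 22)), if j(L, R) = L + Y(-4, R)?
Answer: 478/189 ≈ 2.5291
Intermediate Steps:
Y(Z, J) = -3 + J
j(L, R) = -3 + L + R (j(L, R) = L + (-3 + R) = -3 + L + R)
(-253 + t(-15))/(-211 + j((1 + 7) - 5, 22)) = (-253 + 15*(-15))/(-211 + (-3 + ((1 + 7) - 5) + 22)) = (-253 - 225)/(-211 + (-3 + (8 - 5) + 22)) = -478/(-211 + (-3 + 3 + 22)) = -478/(-211 + 22) = -478/(-189) = -478*(-1/189) = 478/189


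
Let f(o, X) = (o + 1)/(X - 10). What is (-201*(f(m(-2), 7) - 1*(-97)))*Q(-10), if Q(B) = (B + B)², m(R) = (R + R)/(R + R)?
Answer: -7745200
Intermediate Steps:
m(R) = 1 (m(R) = (2*R)/((2*R)) = (2*R)*(1/(2*R)) = 1)
f(o, X) = (1 + o)/(-10 + X)
Q(B) = 4*B² (Q(B) = (2*B)² = 4*B²)
(-201*(f(m(-2), 7) - 1*(-97)))*Q(-10) = (-201*((1 + 1)/(-10 + 7) - 1*(-97)))*(4*(-10)²) = (-201*(2/(-3) + 97))*(4*100) = -201*(-⅓*2 + 97)*400 = -201*(-⅔ + 97)*400 = -201*289/3*400 = -19363*400 = -7745200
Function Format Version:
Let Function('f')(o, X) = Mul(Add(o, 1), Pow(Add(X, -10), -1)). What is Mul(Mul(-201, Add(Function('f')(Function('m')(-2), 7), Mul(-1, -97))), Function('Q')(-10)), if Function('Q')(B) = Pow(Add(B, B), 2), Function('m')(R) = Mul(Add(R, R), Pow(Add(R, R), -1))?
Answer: -7745200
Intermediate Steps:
Function('m')(R) = 1 (Function('m')(R) = Mul(Mul(2, R), Pow(Mul(2, R), -1)) = Mul(Mul(2, R), Mul(Rational(1, 2), Pow(R, -1))) = 1)
Function('f')(o, X) = Mul(Pow(Add(-10, X), -1), Add(1, o)) (Function('f')(o, X) = Mul(Add(1, o), Pow(Add(-10, X), -1)) = Mul(Pow(Add(-10, X), -1), Add(1, o)))
Function('Q')(B) = Mul(4, Pow(B, 2)) (Function('Q')(B) = Pow(Mul(2, B), 2) = Mul(4, Pow(B, 2)))
Mul(Mul(-201, Add(Function('f')(Function('m')(-2), 7), Mul(-1, -97))), Function('Q')(-10)) = Mul(Mul(-201, Add(Mul(Pow(Add(-10, 7), -1), Add(1, 1)), Mul(-1, -97))), Mul(4, Pow(-10, 2))) = Mul(Mul(-201, Add(Mul(Pow(-3, -1), 2), 97)), Mul(4, 100)) = Mul(Mul(-201, Add(Mul(Rational(-1, 3), 2), 97)), 400) = Mul(Mul(-201, Add(Rational(-2, 3), 97)), 400) = Mul(Mul(-201, Rational(289, 3)), 400) = Mul(-19363, 400) = -7745200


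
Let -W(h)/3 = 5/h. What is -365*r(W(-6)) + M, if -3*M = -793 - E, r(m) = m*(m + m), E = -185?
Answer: -26159/6 ≈ -4359.8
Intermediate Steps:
W(h) = -15/h
r(m) = 2*m**2 (r(m) = m*(2*m) = 2*m**2)
M = 608/3 (M = -(-793 - 1*(-185))/3 = -(-793 + 185)/3 = -1/3*(-608) = 608/3 ≈ 202.67)
-365*r(W(-6)) + M = -730*(-15/(-6))**2 + 608/3 = -730*(-15*(-1/6))**2 + 608/3 = -730*(5/2)**2 + 608/3 = -730*25/4 + 608/3 = -365*25/2 + 608/3 = -9125/2 + 608/3 = -26159/6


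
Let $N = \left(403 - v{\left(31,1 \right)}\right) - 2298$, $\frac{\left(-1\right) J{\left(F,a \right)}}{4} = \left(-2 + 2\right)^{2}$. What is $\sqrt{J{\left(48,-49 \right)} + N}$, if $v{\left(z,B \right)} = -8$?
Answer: $i \sqrt{1887} \approx 43.44 i$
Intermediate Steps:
$J{\left(F,a \right)} = 0$ ($J{\left(F,a \right)} = - 4 \left(-2 + 2\right)^{2} = - 4 \cdot 0^{2} = \left(-4\right) 0 = 0$)
$N = -1887$ ($N = \left(403 - -8\right) - 2298 = \left(403 + 8\right) - 2298 = 411 - 2298 = -1887$)
$\sqrt{J{\left(48,-49 \right)} + N} = \sqrt{0 - 1887} = \sqrt{-1887} = i \sqrt{1887}$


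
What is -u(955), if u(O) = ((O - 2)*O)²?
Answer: -828309313225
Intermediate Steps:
u(O) = O²*(-2 + O)² (u(O) = ((-2 + O)*O)² = (O*(-2 + O))² = O²*(-2 + O)²)
-u(955) = -955²*(-2 + 955)² = -912025*953² = -912025*908209 = -1*828309313225 = -828309313225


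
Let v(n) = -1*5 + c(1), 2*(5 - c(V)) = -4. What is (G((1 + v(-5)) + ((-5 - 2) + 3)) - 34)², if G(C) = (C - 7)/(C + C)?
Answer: 900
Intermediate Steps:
c(V) = 7 (c(V) = 5 - ½*(-4) = 5 + 2 = 7)
v(n) = 2 (v(n) = -1*5 + 7 = -5 + 7 = 2)
G(C) = (-7 + C)/(2*C) (G(C) = (-7 + C)/((2*C)) = (-7 + C)*(1/(2*C)) = (-7 + C)/(2*C))
(G((1 + v(-5)) + ((-5 - 2) + 3)) - 34)² = ((-7 + ((1 + 2) + ((-5 - 2) + 3)))/(2*((1 + 2) + ((-5 - 2) + 3))) - 34)² = ((-7 + (3 + (-7 + 3)))/(2*(3 + (-7 + 3))) - 34)² = ((-7 + (3 - 4))/(2*(3 - 4)) - 34)² = ((½)*(-7 - 1)/(-1) - 34)² = ((½)*(-1)*(-8) - 34)² = (4 - 34)² = (-30)² = 900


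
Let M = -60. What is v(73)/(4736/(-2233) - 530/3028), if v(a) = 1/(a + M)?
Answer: -3380762/100906637 ≈ -0.033504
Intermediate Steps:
v(a) = 1/(-60 + a) (v(a) = 1/(a - 60) = 1/(-60 + a))
v(73)/(4736/(-2233) - 530/3028) = 1/((-60 + 73)*(4736/(-2233) - 530/3028)) = 1/(13*(4736*(-1/2233) - 530*1/3028)) = 1/(13*(-4736/2233 - 265/1514)) = 1/(13*(-7762049/3380762)) = (1/13)*(-3380762/7762049) = -3380762/100906637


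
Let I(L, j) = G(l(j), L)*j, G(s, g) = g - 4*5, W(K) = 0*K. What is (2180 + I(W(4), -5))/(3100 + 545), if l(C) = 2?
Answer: 152/243 ≈ 0.62551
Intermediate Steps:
W(K) = 0
G(s, g) = -20 + g (G(s, g) = g - 20 = -20 + g)
I(L, j) = j*(-20 + L) (I(L, j) = (-20 + L)*j = j*(-20 + L))
(2180 + I(W(4), -5))/(3100 + 545) = (2180 - 5*(-20 + 0))/(3100 + 545) = (2180 - 5*(-20))/3645 = (2180 + 100)*(1/3645) = 2280*(1/3645) = 152/243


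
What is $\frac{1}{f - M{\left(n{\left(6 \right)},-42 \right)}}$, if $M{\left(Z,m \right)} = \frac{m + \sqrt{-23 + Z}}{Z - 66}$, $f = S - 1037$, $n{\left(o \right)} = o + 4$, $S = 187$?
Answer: $- \frac{2667952}{2269760177} - \frac{56 i \sqrt{13}}{2269760177} \approx -0.0011754 - 8.8957 \cdot 10^{-8} i$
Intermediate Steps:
$n{\left(o \right)} = 4 + o$
$f = -850$ ($f = 187 - 1037 = -850$)
$M{\left(Z,m \right)} = \frac{m + \sqrt{-23 + Z}}{-66 + Z}$
$\frac{1}{f - M{\left(n{\left(6 \right)},-42 \right)}} = \frac{1}{-850 - \frac{-42 + \sqrt{-23 + \left(4 + 6\right)}}{-66 + \left(4 + 6\right)}} = \frac{1}{-850 - \frac{-42 + \sqrt{-23 + 10}}{-66 + 10}} = \frac{1}{-850 - \frac{-42 + \sqrt{-13}}{-56}} = \frac{1}{-850 - - \frac{-42 + i \sqrt{13}}{56}} = \frac{1}{-850 - \left(\frac{3}{4} - \frac{i \sqrt{13}}{56}\right)} = \frac{1}{- \frac{3403}{4} + \frac{i \sqrt{13}}{56}}$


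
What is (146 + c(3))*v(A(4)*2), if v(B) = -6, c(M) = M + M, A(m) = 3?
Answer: -912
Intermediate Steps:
c(M) = 2*M
(146 + c(3))*v(A(4)*2) = (146 + 2*3)*(-6) = (146 + 6)*(-6) = 152*(-6) = -912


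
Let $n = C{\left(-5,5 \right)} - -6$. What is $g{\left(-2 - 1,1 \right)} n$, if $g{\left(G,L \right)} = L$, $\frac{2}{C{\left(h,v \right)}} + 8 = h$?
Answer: $\frac{76}{13} \approx 5.8462$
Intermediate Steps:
$C{\left(h,v \right)} = \frac{2}{-8 + h}$
$n = \frac{76}{13}$ ($n = \frac{2}{-8 - 5} - -6 = \frac{2}{-13} + 6 = 2 \left(- \frac{1}{13}\right) + 6 = - \frac{2}{13} + 6 = \frac{76}{13} \approx 5.8462$)
$g{\left(-2 - 1,1 \right)} n = 1 \cdot \frac{76}{13} = \frac{76}{13}$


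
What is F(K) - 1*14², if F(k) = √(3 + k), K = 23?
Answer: -196 + √26 ≈ -190.90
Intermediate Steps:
F(K) - 1*14² = √(3 + 23) - 1*14² = √26 - 1*196 = √26 - 196 = -196 + √26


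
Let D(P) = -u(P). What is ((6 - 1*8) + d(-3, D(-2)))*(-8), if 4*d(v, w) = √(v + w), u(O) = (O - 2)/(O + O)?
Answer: 16 - 4*I ≈ 16.0 - 4.0*I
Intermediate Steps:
u(O) = (-2 + O)/(2*O) (u(O) = (-2 + O)/((2*O)) = (-2 + O)*(1/(2*O)) = (-2 + O)/(2*O))
D(P) = -(-2 + P)/(2*P)
d(v, w) = √(v + w)/4
((6 - 1*8) + d(-3, D(-2)))*(-8) = ((6 - 1*8) + √(-3 + (½)*(2 - 1*(-2))/(-2))/4)*(-8) = ((6 - 8) + √(-3 + (½)*(-½)*(2 + 2))/4)*(-8) = (-2 + √(-3 + (½)*(-½)*4)/4)*(-8) = (-2 + √(-3 - 1)/4)*(-8) = (-2 + √(-4)/4)*(-8) = (-2 + (2*I)/4)*(-8) = (-2 + I/2)*(-8) = 16 - 4*I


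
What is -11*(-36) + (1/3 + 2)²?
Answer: 3613/9 ≈ 401.44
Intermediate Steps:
-11*(-36) + (1/3 + 2)² = 396 + (⅓ + 2)² = 396 + (7/3)² = 396 + 49/9 = 3613/9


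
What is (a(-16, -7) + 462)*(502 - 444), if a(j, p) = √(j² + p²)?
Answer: 26796 + 58*√305 ≈ 27809.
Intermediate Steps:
(a(-16, -7) + 462)*(502 - 444) = (√((-16)² + (-7)²) + 462)*(502 - 444) = (√(256 + 49) + 462)*58 = (√305 + 462)*58 = (462 + √305)*58 = 26796 + 58*√305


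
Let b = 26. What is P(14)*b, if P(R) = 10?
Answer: 260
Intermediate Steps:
P(14)*b = 10*26 = 260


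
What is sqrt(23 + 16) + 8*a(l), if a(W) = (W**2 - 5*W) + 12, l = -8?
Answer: 928 + sqrt(39) ≈ 934.25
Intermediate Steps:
a(W) = 12 + W**2 - 5*W
sqrt(23 + 16) + 8*a(l) = sqrt(23 + 16) + 8*(12 + (-8)**2 - 5*(-8)) = sqrt(39) + 8*(12 + 64 + 40) = sqrt(39) + 8*116 = sqrt(39) + 928 = 928 + sqrt(39)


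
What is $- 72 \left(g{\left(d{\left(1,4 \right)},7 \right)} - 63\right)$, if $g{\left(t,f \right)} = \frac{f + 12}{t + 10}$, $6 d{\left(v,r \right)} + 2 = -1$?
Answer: $4392$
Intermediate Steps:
$d{\left(v,r \right)} = - \frac{1}{2}$ ($d{\left(v,r \right)} = - \frac{1}{3} + \frac{1}{6} \left(-1\right) = - \frac{1}{3} - \frac{1}{6} = - \frac{1}{2}$)
$g{\left(t,f \right)} = \frac{12 + f}{10 + t}$
$- 72 \left(g{\left(d{\left(1,4 \right)},7 \right)} - 63\right) = - 72 \left(\frac{12 + 7}{10 - \frac{1}{2}} - 63\right) = - 72 \left(\frac{1}{\frac{19}{2}} \cdot 19 - 63\right) = - 72 \left(\frac{2}{19} \cdot 19 - 63\right) = - 72 \left(2 - 63\right) = \left(-72\right) \left(-61\right) = 4392$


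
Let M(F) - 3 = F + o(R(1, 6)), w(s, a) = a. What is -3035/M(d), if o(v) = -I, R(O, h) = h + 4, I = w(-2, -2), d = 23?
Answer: -3035/28 ≈ -108.39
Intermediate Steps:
I = -2
R(O, h) = 4 + h
o(v) = 2 (o(v) = -1*(-2) = 2)
M(F) = 5 + F (M(F) = 3 + (F + 2) = 3 + (2 + F) = 5 + F)
-3035/M(d) = -3035/(5 + 23) = -3035/28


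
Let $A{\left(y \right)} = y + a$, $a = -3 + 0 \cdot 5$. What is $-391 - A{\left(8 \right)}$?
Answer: $-396$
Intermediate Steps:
$a = -3$ ($a = -3 + 0 = -3$)
$A{\left(y \right)} = -3 + y$ ($A{\left(y \right)} = y - 3 = -3 + y$)
$-391 - A{\left(8 \right)} = -391 - \left(-3 + 8\right) = -391 - 5 = -396$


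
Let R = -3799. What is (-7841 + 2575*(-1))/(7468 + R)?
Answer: -3472/1223 ≈ -2.8389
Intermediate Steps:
(-7841 + 2575*(-1))/(7468 + R) = (-7841 + 2575*(-1))/(7468 - 3799) = (-7841 - 2575)/3669 = -10416*1/3669 = -3472/1223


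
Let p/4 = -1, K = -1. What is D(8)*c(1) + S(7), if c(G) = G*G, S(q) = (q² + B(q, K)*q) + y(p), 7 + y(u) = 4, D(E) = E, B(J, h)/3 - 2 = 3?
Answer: 159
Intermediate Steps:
B(J, h) = 15 (B(J, h) = 6 + 3*3 = 6 + 9 = 15)
p = -4 (p = 4*(-1) = -4)
y(u) = -3 (y(u) = -7 + 4 = -3)
S(q) = -3 + q² + 15*q (S(q) = (q² + 15*q) - 3 = -3 + q² + 15*q)
c(G) = G²
D(8)*c(1) + S(7) = 8*1² + (-3 + 7² + 15*7) = 8*1 + (-3 + 49 + 105) = 8 + 151 = 159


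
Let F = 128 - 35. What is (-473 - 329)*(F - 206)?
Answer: 90626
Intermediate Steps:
F = 93
(-473 - 329)*(F - 206) = (-473 - 329)*(93 - 206) = -802*(-113) = 90626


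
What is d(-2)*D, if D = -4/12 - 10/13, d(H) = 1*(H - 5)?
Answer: 301/39 ≈ 7.7179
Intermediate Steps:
d(H) = -5 + H (d(H) = 1*(-5 + H) = -5 + H)
D = -43/39 (D = -4*1/12 - 10*1/13 = -⅓ - 10/13 = -43/39 ≈ -1.1026)
d(-2)*D = (-5 - 2)*(-43/39) = -7*(-43/39) = 301/39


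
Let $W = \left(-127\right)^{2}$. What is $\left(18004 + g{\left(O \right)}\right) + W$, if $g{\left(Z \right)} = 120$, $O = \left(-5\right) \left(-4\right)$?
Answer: $34253$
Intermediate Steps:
$W = 16129$
$O = 20$
$\left(18004 + g{\left(O \right)}\right) + W = \left(18004 + 120\right) + 16129 = 18124 + 16129 = 34253$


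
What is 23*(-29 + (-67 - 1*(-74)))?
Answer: -506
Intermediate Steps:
23*(-29 + (-67 - 1*(-74))) = 23*(-29 + (-67 + 74)) = 23*(-29 + 7) = 23*(-22) = -506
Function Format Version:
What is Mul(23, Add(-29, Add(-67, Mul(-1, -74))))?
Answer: -506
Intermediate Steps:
Mul(23, Add(-29, Add(-67, Mul(-1, -74)))) = Mul(23, Add(-29, Add(-67, 74))) = Mul(23, Add(-29, 7)) = Mul(23, -22) = -506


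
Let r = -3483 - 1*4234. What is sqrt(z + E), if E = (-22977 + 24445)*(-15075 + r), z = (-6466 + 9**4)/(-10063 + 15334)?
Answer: I*sqrt(929596594414551)/5271 ≈ 5784.3*I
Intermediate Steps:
r = -7717 (r = -3483 - 4234 = -7717)
z = 95/5271 (z = (-6466 + 6561)/5271 = 95*(1/5271) = 95/5271 ≈ 0.018023)
E = -33458656 (E = (-22977 + 24445)*(-15075 - 7717) = 1468*(-22792) = -33458656)
sqrt(z + E) = sqrt(95/5271 - 33458656) = sqrt(-176360575681/5271) = I*sqrt(929596594414551)/5271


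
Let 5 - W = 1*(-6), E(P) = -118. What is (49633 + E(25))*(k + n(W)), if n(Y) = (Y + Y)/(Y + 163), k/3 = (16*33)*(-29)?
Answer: -65960928605/29 ≈ -2.2745e+9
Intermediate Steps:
W = 11 (W = 5 - (-6) = 5 - 1*(-6) = 5 + 6 = 11)
k = -45936 (k = 3*((16*33)*(-29)) = 3*(528*(-29)) = 3*(-15312) = -45936)
n(Y) = 2*Y/(163 + Y) (n(Y) = (2*Y)/(163 + Y) = 2*Y/(163 + Y))
(49633 + E(25))*(k + n(W)) = (49633 - 118)*(-45936 + 2*11/(163 + 11)) = 49515*(-45936 + 2*11/174) = 49515*(-45936 + 2*11*(1/174)) = 49515*(-45936 + 11/87) = 49515*(-3996421/87) = -65960928605/29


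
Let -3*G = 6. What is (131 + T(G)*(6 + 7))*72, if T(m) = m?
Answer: 7560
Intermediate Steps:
G = -2 (G = -1/3*6 = -2)
(131 + T(G)*(6 + 7))*72 = (131 - 2*(6 + 7))*72 = (131 - 2*13)*72 = (131 - 26)*72 = 105*72 = 7560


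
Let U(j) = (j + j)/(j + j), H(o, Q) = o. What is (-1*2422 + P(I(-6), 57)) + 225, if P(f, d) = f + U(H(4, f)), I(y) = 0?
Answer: -2196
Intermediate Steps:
U(j) = 1 (U(j) = (2*j)/((2*j)) = (2*j)*(1/(2*j)) = 1)
P(f, d) = 1 + f (P(f, d) = f + 1 = 1 + f)
(-1*2422 + P(I(-6), 57)) + 225 = (-1*2422 + (1 + 0)) + 225 = (-2422 + 1) + 225 = -2421 + 225 = -2196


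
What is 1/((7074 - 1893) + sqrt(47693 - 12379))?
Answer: 5181/26807447 - sqrt(35314)/26807447 ≈ 0.00018626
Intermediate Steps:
1/((7074 - 1893) + sqrt(47693 - 12379)) = 1/(5181 + sqrt(35314))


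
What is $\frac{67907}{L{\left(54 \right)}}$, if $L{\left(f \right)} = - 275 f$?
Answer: $- \frac{67907}{14850} \approx -4.5729$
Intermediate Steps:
$\frac{67907}{L{\left(54 \right)}} = \frac{67907}{\left(-275\right) 54} = \frac{67907}{-14850} = 67907 \left(- \frac{1}{14850}\right) = - \frac{67907}{14850}$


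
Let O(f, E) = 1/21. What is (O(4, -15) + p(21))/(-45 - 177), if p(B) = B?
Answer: -221/2331 ≈ -0.094809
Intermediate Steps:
O(f, E) = 1/21
(O(4, -15) + p(21))/(-45 - 177) = (1/21 + 21)/(-45 - 177) = (442/21)/(-222) = (442/21)*(-1/222) = -221/2331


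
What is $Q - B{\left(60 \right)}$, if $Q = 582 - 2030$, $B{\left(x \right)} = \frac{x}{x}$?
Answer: $-1449$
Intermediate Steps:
$B{\left(x \right)} = 1$
$Q = -1448$ ($Q = 582 - 2030 = -1448$)
$Q - B{\left(60 \right)} = -1448 - 1 = -1449$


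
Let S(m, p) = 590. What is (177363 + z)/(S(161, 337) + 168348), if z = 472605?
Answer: 29544/7679 ≈ 3.8474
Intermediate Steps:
(177363 + z)/(S(161, 337) + 168348) = (177363 + 472605)/(590 + 168348) = 649968/168938 = 649968*(1/168938) = 29544/7679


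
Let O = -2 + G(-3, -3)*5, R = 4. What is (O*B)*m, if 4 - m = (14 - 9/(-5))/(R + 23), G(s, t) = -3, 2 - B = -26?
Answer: -219436/135 ≈ -1625.5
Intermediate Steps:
B = 28 (B = 2 - 1*(-26) = 2 + 26 = 28)
O = -17 (O = -2 - 3*5 = -2 - 15 = -17)
m = 461/135 (m = 4 - (14 - 9/(-5))/(4 + 23) = 4 - (14 - 9*(-⅕))/27 = 4 - (14 + 9/5)/27 = 4 - 79/(5*27) = 4 - 1*79/135 = 4 - 79/135 = 461/135 ≈ 3.4148)
(O*B)*m = -17*28*(461/135) = -476*461/135 = -219436/135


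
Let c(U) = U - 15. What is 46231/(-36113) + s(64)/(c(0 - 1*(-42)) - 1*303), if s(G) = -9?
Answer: -4144913/3322396 ≈ -1.2476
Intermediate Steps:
c(U) = -15 + U
46231/(-36113) + s(64)/(c(0 - 1*(-42)) - 1*303) = 46231/(-36113) - 9/((-15 + (0 - 1*(-42))) - 1*303) = 46231*(-1/36113) - 9/((-15 + (0 + 42)) - 303) = -46231/36113 - 9/((-15 + 42) - 303) = -46231/36113 - 9/(27 - 303) = -46231/36113 - 9/(-276) = -46231/36113 - 9*(-1/276) = -46231/36113 + 3/92 = -4144913/3322396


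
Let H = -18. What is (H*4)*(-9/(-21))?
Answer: -216/7 ≈ -30.857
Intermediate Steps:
(H*4)*(-9/(-21)) = (-18*4)*(-9/(-21)) = -(-648)*(-1)/21 = -72*3/7 = -216/7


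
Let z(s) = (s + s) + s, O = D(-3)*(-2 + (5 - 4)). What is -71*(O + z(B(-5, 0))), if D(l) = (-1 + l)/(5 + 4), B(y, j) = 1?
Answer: -2201/9 ≈ -244.56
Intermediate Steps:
D(l) = -⅑ + l/9 (D(l) = (-1 + l)/9 = (-1 + l)*(⅑) = -⅑ + l/9)
O = 4/9 (O = (-⅑ + (⅑)*(-3))*(-2 + (5 - 4)) = (-⅑ - ⅓)*(-2 + 1) = -4/9*(-1) = 4/9 ≈ 0.44444)
z(s) = 3*s (z(s) = 2*s + s = 3*s)
-71*(O + z(B(-5, 0))) = -71*(4/9 + 3*1) = -71*(4/9 + 3) = -71*31/9 = -2201/9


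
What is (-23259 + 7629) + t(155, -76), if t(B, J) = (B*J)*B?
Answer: -1841530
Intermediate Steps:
t(B, J) = J*B²
(-23259 + 7629) + t(155, -76) = (-23259 + 7629) - 76*155² = -15630 - 76*24025 = -15630 - 1825900 = -1841530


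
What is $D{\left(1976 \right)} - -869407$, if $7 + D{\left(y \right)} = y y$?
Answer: $4773976$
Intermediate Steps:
$D{\left(y \right)} = -7 + y^{2}$ ($D{\left(y \right)} = -7 + y y = -7 + y^{2}$)
$D{\left(1976 \right)} - -869407 = \left(-7 + 1976^{2}\right) - -869407 = \left(-7 + 3904576\right) + 869407 = 3904569 + 869407 = 4773976$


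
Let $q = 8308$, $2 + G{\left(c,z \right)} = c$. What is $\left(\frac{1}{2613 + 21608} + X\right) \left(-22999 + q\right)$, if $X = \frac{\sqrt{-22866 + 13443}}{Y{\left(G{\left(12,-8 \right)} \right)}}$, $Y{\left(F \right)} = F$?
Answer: $- \frac{14691}{24221} - \frac{44073 i \sqrt{1047}}{10} \approx -0.60654 - 1.4261 \cdot 10^{5} i$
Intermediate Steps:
$G{\left(c,z \right)} = -2 + c$
$X = \frac{3 i \sqrt{1047}}{10}$ ($X = \frac{\sqrt{-22866 + 13443}}{-2 + 12} = \frac{\sqrt{-9423}}{10} = 3 i \sqrt{1047} \cdot \frac{1}{10} = \frac{3 i \sqrt{1047}}{10} \approx 9.7072 i$)
$\left(\frac{1}{2613 + 21608} + X\right) \left(-22999 + q\right) = \left(\frac{1}{2613 + 21608} + \frac{3 i \sqrt{1047}}{10}\right) \left(-22999 + 8308\right) = \left(\frac{1}{24221} + \frac{3 i \sqrt{1047}}{10}\right) \left(-14691\right) = - \frac{14691}{24221} - \frac{44073 i \sqrt{1047}}{10}$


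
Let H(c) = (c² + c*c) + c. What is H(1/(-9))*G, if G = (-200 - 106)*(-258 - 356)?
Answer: -146132/9 ≈ -16237.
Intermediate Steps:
H(c) = c + 2*c² (H(c) = (c² + c²) + c = 2*c² + c = c + 2*c²)
G = 187884 (G = -306*(-614) = 187884)
H(1/(-9))*G = ((1 + 2/(-9))/(-9))*187884 = -(1 + 2*(-⅑))/9*187884 = -(1 - 2/9)/9*187884 = -⅑*7/9*187884 = -7/81*187884 = -146132/9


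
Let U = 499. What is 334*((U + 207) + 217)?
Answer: 308282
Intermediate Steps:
334*((U + 207) + 217) = 334*((499 + 207) + 217) = 334*(706 + 217) = 334*923 = 308282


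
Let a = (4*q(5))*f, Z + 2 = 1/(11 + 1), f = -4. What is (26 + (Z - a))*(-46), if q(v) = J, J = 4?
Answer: -24311/6 ≈ -4051.8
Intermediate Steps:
q(v) = 4
Z = -23/12 (Z = -2 + 1/(11 + 1) = -2 + 1/12 = -23/12 ≈ -1.9167)
a = -64 (a = (4*4)*(-4) = 16*(-4) = -64)
(26 + (Z - a))*(-46) = (26 + (-23/12 - 1*(-64)))*(-46) = (26 + (-23/12 + 64))*(-46) = (26 + 745/12)*(-46) = (1057/12)*(-46) = -24311/6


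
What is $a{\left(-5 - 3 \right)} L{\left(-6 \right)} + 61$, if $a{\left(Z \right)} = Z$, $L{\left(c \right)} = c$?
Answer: $109$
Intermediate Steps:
$a{\left(-5 - 3 \right)} L{\left(-6 \right)} + 61 = \left(-5 - 3\right) \left(-6\right) + 61 = \left(-8\right) \left(-6\right) + 61 = 48 + 61 = 109$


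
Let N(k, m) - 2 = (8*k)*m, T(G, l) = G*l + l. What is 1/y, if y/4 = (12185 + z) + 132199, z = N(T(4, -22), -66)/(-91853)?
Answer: 91853/53048181880 ≈ 1.7315e-6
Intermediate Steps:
T(G, l) = l + G*l
N(k, m) = 2 + 8*k*m (N(k, m) = 2 + (8*k)*m = 2 + 8*k*m)
z = -58082/91853 (z = (2 + 8*(-22*(1 + 4))*(-66))/(-91853) = (2 + 8*(-22*5)*(-66))*(-1/91853) = (2 + 8*(-110)*(-66))*(-1/91853) = (2 + 58080)*(-1/91853) = 58082*(-1/91853) = -58082/91853 ≈ -0.63234)
y = 53048181880/91853 (y = 4*((12185 - 58082/91853) + 132199) = 4*(1119170723/91853 + 132199) = 4*(13262045470/91853) = 53048181880/91853 ≈ 5.7753e+5)
1/y = 1/(53048181880/91853) = 91853/53048181880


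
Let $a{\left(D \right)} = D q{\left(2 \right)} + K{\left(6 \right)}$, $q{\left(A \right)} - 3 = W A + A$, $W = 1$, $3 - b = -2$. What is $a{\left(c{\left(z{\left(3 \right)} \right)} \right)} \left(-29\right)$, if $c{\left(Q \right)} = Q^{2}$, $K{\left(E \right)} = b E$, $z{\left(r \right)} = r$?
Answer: $-2697$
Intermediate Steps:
$b = 5$ ($b = 3 - -2 = 3 + 2 = 5$)
$q{\left(A \right)} = 3 + 2 A$ ($q{\left(A \right)} = 3 + \left(1 A + A\right) = 3 + \left(A + A\right) = 3 + 2 A$)
$K{\left(E \right)} = 5 E$
$a{\left(D \right)} = 30 + 7 D$ ($a{\left(D \right)} = D \left(3 + 2 \cdot 2\right) + 5 \cdot 6 = D \left(3 + 4\right) + 30 = D 7 + 30 = 7 D + 30 = 30 + 7 D$)
$a{\left(c{\left(z{\left(3 \right)} \right)} \right)} \left(-29\right) = \left(30 + 7 \cdot 3^{2}\right) \left(-29\right) = \left(30 + 7 \cdot 9\right) \left(-29\right) = \left(30 + 63\right) \left(-29\right) = 93 \left(-29\right) = -2697$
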